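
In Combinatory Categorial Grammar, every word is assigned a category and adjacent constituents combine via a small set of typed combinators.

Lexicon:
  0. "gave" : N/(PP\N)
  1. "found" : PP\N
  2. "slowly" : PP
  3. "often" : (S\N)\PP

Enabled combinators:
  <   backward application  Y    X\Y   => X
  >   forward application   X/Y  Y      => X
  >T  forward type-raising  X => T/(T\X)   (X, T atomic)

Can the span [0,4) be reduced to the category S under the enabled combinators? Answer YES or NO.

YES

[0,4] S   <
  [0,2] N   >
    [0,1] "gave" : N/(PP\N)
    [1,2] "found" : PP\N
  [2,4] S\N   <
    [2,3] "slowly" : PP
    [3,4] "often" : (S\N)\PP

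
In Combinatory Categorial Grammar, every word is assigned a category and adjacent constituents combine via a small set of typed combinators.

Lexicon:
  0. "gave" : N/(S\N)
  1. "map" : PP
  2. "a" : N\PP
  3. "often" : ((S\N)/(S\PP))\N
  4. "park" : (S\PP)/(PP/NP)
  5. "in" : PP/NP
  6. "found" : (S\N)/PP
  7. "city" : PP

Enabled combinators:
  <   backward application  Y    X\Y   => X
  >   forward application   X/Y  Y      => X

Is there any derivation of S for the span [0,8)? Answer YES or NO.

[0,8] S   <
  [0,6] N   >
    [0,1] "gave" : N/(S\N)
    [1,6] S\N   >
      [1,4] (S\N)/(S\PP)   <
        [1,3] N   <
          [1,2] "map" : PP
          [2,3] "a" : N\PP
        [3,4] "often" : ((S\N)/(S\PP))\N
      [4,6] S\PP   >
        [4,5] "park" : (S\PP)/(PP/NP)
        [5,6] "in" : PP/NP
  [6,8] S\N   >
    [6,7] "found" : (S\N)/PP
    [7,8] "city" : PP

YES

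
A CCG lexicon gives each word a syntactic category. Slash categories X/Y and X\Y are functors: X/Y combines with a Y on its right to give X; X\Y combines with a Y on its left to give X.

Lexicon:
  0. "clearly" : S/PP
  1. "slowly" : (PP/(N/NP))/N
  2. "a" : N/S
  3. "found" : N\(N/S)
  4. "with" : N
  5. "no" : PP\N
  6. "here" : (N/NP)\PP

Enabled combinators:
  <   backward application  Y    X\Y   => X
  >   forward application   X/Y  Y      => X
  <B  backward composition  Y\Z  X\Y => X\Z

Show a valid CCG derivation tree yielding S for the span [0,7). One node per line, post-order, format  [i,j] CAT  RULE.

[0,1] S/PP  lex  "clearly"
[1,2] (PP/(N/NP))/N  lex  "slowly"
[2,3] N/S  lex  "a"
[3,4] N\(N/S)  lex  "found"
[2,4] N  <  k=3
[1,4] PP/(N/NP)  >  k=2
[4,5] N  lex  "with"
[5,6] PP\N  lex  "no"
[4,6] PP  <  k=5
[6,7] (N/NP)\PP  lex  "here"
[4,7] N/NP  <  k=6
[1,7] PP  >  k=4
[0,7] S  >  k=1

[0,7] S   >
  [0,1] "clearly" : S/PP
  [1,7] PP   >
    [1,4] PP/(N/NP)   >
      [1,2] "slowly" : (PP/(N/NP))/N
      [2,4] N   <
        [2,3] "a" : N/S
        [3,4] "found" : N\(N/S)
    [4,7] N/NP   <
      [4,6] PP   <
        [4,5] "with" : N
        [5,6] "no" : PP\N
      [6,7] "here" : (N/NP)\PP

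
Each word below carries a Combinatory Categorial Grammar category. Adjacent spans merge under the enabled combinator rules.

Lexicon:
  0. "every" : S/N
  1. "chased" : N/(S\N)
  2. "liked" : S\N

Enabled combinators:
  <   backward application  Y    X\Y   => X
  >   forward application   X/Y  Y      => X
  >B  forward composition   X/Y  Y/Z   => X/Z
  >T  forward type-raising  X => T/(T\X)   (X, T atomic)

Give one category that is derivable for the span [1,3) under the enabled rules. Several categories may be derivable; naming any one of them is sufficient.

[0,3] S   >
  [0,1] "every" : S/N
  [1,3] N   >
    [1,2] "chased" : N/(S\N)
    [2,3] "liked" : S\N

N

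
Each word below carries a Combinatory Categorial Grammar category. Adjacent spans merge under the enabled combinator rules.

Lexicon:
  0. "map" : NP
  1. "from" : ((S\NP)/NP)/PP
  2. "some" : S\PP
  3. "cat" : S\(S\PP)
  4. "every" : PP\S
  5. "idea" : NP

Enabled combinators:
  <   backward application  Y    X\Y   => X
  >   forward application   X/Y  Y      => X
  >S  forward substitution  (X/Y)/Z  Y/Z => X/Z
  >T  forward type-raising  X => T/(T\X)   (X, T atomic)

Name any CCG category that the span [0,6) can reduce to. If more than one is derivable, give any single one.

[0,6] S   <
  [0,1] "map" : NP
  [1,6] S\NP   >
    [1,5] (S\NP)/NP   >
      [1,2] "from" : ((S\NP)/NP)/PP
      [2,5] PP   <
        [2,4] S   <
          [2,3] "some" : S\PP
          [3,4] "cat" : S\(S\PP)
        [4,5] "every" : PP\S
    [5,6] "idea" : NP

S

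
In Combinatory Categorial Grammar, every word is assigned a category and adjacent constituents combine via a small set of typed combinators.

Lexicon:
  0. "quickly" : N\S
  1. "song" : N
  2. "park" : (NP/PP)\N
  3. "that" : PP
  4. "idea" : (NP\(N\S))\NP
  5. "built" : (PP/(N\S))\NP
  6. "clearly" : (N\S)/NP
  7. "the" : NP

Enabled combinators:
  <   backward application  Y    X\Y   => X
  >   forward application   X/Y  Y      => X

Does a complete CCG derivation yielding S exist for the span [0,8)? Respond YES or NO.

NO

N\S N (NP/PP)\N PP (NP\(N\S))\NP (PP/(N\S))\NP (N\S)/NP NP
CKY chart[0,8] = {PP}; S ∉ chart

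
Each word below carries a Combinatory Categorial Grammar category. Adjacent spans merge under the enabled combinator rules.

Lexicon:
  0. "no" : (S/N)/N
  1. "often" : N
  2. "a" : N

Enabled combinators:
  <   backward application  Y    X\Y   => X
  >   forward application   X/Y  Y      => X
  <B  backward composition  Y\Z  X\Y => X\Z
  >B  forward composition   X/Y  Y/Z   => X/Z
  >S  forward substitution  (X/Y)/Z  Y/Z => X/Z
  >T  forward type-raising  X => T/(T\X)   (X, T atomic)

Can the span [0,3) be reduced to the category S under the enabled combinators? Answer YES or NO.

YES

[0,3] S   >
  [0,2] S/N   >
    [0,1] "no" : (S/N)/N
    [1,2] "often" : N
  [2,3] "a" : N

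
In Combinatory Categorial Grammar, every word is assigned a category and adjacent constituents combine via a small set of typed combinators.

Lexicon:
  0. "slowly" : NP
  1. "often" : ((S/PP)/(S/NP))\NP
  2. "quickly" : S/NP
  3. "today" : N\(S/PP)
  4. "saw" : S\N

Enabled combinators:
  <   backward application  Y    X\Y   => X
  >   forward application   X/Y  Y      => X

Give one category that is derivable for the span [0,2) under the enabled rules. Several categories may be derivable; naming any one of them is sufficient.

(S/PP)/(S/NP)

[0,5] S   <
  [0,4] N   <
    [0,3] S/PP   >
      [0,2] (S/PP)/(S/NP)   <
        [0,1] "slowly" : NP
        [1,2] "often" : ((S/PP)/(S/NP))\NP
      [2,3] "quickly" : S/NP
    [3,4] "today" : N\(S/PP)
  [4,5] "saw" : S\N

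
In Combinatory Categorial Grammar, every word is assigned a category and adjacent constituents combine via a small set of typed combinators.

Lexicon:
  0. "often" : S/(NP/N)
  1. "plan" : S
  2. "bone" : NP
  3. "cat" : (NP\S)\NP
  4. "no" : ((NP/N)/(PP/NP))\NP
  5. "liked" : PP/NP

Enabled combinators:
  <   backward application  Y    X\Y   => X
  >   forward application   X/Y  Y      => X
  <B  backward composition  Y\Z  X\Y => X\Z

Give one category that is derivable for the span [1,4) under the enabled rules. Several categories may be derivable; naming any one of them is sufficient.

NP

[0,6] S   >
  [0,1] "often" : S/(NP/N)
  [1,6] NP/N   >
    [1,5] (NP/N)/(PP/NP)   <
      [1,4] NP   <
        [1,2] "plan" : S
        [2,4] NP\S   <
          [2,3] "bone" : NP
          [3,4] "cat" : (NP\S)\NP
      [4,5] "no" : ((NP/N)/(PP/NP))\NP
    [5,6] "liked" : PP/NP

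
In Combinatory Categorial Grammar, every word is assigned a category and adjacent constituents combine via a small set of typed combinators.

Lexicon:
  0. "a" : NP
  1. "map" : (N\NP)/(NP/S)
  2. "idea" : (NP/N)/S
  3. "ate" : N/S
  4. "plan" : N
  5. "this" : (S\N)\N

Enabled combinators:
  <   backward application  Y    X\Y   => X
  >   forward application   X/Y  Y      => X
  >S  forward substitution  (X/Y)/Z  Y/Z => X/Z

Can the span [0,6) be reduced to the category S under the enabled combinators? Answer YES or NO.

[0,6] S   <
  [0,4] N   <
    [0,1] "a" : NP
    [1,4] N\NP   >
      [1,2] "map" : (N\NP)/(NP/S)
      [2,4] NP/S   >S
        [2,3] "idea" : (NP/N)/S
        [3,4] "ate" : N/S
  [4,6] S\N   <
    [4,5] "plan" : N
    [5,6] "this" : (S\N)\N

YES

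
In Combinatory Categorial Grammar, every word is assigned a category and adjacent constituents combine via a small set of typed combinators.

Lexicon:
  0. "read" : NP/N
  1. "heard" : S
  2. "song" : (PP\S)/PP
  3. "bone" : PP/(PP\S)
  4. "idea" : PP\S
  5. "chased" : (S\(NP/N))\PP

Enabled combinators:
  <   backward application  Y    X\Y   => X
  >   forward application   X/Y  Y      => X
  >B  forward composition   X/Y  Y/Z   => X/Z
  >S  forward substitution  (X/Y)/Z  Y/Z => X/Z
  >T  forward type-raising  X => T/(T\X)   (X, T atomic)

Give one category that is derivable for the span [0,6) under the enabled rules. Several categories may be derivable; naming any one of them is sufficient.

[0,6] S   <
  [0,1] "read" : NP/N
  [1,6] S\(NP/N)   <
    [1,5] PP   <
      [1,2] "heard" : S
      [2,5] PP\S   >
        [2,3] "song" : (PP\S)/PP
        [3,5] PP   >
          [3,4] "bone" : PP/(PP\S)
          [4,5] "idea" : PP\S
    [5,6] "chased" : (S\(NP/N))\PP

S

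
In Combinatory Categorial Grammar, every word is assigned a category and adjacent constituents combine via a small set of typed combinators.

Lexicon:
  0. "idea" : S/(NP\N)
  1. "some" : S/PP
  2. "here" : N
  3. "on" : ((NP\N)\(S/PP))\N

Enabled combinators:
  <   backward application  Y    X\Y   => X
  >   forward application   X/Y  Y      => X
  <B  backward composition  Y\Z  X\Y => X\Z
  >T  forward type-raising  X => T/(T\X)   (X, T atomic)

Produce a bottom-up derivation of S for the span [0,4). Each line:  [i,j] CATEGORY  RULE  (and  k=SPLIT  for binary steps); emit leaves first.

[0,1] S/(NP\N)  lex  "idea"
[1,2] S/PP  lex  "some"
[2,3] N  lex  "here"
[3,4] ((NP\N)\(S/PP))\N  lex  "on"
[2,4] (NP\N)\(S/PP)  <  k=3
[1,4] NP\N  <  k=2
[0,4] S  >  k=1

[0,4] S   >
  [0,1] "idea" : S/(NP\N)
  [1,4] NP\N   <
    [1,2] "some" : S/PP
    [2,4] (NP\N)\(S/PP)   <
      [2,3] "here" : N
      [3,4] "on" : ((NP\N)\(S/PP))\N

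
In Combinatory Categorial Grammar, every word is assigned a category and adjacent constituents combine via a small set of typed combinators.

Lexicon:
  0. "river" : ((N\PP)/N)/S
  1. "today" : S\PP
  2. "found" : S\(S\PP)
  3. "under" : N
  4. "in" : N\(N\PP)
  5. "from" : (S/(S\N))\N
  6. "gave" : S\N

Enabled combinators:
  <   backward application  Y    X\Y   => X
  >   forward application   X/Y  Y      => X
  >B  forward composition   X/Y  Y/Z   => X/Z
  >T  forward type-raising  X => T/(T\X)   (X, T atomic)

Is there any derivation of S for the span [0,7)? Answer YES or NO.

[0,7] S   >
  [0,6] S/(S\N)   <
    [0,5] N   <
      [0,4] N\PP   >
        [0,3] (N\PP)/N   >
          [0,1] "river" : ((N\PP)/N)/S
          [1,3] S   <
            [1,2] "today" : S\PP
            [2,3] "found" : S\(S\PP)
        [3,4] "under" : N
      [4,5] "in" : N\(N\PP)
    [5,6] "from" : (S/(S\N))\N
  [6,7] "gave" : S\N

YES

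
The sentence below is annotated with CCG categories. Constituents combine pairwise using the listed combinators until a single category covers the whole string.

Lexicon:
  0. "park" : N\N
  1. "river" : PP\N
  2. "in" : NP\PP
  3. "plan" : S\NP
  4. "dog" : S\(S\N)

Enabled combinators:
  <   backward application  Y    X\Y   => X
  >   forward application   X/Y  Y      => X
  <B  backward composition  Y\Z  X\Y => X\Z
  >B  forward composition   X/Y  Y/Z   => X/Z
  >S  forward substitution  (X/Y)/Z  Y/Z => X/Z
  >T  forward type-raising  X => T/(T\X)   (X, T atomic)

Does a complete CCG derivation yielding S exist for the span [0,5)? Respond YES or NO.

YES

[0,5] S   <
  [0,4] S\N   <B
    [0,2] PP\N   <B
      [0,1] "park" : N\N
      [1,2] "river" : PP\N
    [2,4] S\PP   <B
      [2,3] "in" : NP\PP
      [3,4] "plan" : S\NP
  [4,5] "dog" : S\(S\N)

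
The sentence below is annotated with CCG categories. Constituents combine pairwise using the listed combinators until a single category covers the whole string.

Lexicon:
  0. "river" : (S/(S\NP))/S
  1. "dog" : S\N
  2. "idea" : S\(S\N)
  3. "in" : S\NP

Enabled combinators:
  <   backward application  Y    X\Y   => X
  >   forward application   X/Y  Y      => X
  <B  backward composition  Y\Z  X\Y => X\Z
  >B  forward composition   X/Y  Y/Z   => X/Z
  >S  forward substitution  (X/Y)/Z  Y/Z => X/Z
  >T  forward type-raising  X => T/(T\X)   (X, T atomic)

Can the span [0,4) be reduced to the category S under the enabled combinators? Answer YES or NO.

[0,4] S   >
  [0,3] S/(S\NP)   >
    [0,1] "river" : (S/(S\NP))/S
    [1,3] S   <
      [1,2] "dog" : S\N
      [2,3] "idea" : S\(S\N)
  [3,4] "in" : S\NP

YES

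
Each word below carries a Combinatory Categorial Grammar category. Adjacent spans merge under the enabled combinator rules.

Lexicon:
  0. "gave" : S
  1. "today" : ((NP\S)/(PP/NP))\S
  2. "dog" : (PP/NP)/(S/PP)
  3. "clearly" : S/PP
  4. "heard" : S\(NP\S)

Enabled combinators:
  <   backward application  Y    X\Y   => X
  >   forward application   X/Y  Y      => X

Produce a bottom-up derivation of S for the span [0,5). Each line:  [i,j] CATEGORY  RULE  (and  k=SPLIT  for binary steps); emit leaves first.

[0,5] S   <
  [0,4] NP\S   >
    [0,2] (NP\S)/(PP/NP)   <
      [0,1] "gave" : S
      [1,2] "today" : ((NP\S)/(PP/NP))\S
    [2,4] PP/NP   >
      [2,3] "dog" : (PP/NP)/(S/PP)
      [3,4] "clearly" : S/PP
  [4,5] "heard" : S\(NP\S)

[0,1] S  lex  "gave"
[1,2] ((NP\S)/(PP/NP))\S  lex  "today"
[0,2] (NP\S)/(PP/NP)  <  k=1
[2,3] (PP/NP)/(S/PP)  lex  "dog"
[3,4] S/PP  lex  "clearly"
[2,4] PP/NP  >  k=3
[0,4] NP\S  >  k=2
[4,5] S\(NP\S)  lex  "heard"
[0,5] S  <  k=4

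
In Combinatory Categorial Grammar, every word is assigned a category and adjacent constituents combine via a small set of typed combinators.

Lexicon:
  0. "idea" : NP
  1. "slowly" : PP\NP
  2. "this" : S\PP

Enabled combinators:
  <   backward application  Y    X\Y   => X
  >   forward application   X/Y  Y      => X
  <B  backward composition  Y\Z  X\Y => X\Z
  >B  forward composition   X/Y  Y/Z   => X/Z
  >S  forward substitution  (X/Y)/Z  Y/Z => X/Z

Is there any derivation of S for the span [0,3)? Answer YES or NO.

[0,3] S   <
  [0,2] PP   <
    [0,1] "idea" : NP
    [1,2] "slowly" : PP\NP
  [2,3] "this" : S\PP

YES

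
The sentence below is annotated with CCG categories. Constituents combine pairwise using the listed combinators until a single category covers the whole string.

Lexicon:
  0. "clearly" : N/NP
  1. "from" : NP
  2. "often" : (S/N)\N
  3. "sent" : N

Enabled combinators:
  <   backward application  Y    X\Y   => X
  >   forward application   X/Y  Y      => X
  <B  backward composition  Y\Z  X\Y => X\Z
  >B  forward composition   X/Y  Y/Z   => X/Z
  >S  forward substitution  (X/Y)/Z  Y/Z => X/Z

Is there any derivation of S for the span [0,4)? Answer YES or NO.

[0,4] S   >
  [0,3] S/N   <
    [0,2] N   >
      [0,1] "clearly" : N/NP
      [1,2] "from" : NP
    [2,3] "often" : (S/N)\N
  [3,4] "sent" : N

YES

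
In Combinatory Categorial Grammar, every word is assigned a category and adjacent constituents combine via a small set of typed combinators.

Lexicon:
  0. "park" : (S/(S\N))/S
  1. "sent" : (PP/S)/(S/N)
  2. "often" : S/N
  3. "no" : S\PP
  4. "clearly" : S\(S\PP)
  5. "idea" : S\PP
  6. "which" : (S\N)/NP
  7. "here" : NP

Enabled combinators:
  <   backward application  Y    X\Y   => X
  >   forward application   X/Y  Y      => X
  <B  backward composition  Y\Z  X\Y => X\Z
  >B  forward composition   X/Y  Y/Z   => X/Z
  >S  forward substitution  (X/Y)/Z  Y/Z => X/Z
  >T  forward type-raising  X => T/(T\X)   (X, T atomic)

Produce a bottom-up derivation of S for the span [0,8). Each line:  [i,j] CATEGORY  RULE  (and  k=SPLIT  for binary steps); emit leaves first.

[0,8] S   >
  [0,6] S/(S\N)   >
    [0,1] "park" : (S/(S\N))/S
    [1,6] S   <
      [1,5] PP   >
        [1,3] PP/S   >
          [1,2] "sent" : (PP/S)/(S/N)
          [2,3] "often" : S/N
        [3,5] S   <
          [3,4] "no" : S\PP
          [4,5] "clearly" : S\(S\PP)
      [5,6] "idea" : S\PP
  [6,8] S\N   >
    [6,7] "which" : (S\N)/NP
    [7,8] "here" : NP

[0,1] (S/(S\N))/S  lex  "park"
[1,2] (PP/S)/(S/N)  lex  "sent"
[2,3] S/N  lex  "often"
[1,3] PP/S  >  k=2
[3,4] S\PP  lex  "no"
[4,5] S\(S\PP)  lex  "clearly"
[3,5] S  <  k=4
[1,5] PP  >  k=3
[5,6] S\PP  lex  "idea"
[1,6] S  <  k=5
[0,6] S/(S\N)  >  k=1
[6,7] (S\N)/NP  lex  "which"
[7,8] NP  lex  "here"
[6,8] S\N  >  k=7
[0,8] S  >  k=6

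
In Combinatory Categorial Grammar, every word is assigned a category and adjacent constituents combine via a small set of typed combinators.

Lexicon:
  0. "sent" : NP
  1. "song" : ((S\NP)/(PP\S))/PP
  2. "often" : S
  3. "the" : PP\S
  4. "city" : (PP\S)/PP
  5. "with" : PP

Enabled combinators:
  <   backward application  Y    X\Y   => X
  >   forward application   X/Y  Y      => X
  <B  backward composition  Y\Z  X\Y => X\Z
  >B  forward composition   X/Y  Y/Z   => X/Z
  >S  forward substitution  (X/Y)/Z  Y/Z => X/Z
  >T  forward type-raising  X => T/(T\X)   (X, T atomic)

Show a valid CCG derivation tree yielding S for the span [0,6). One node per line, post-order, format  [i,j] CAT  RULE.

[0,1] NP  lex  "sent"
[1,2] ((S\NP)/(PP\S))/PP  lex  "song"
[2,3] S  lex  "often"
[2,3] PP/(PP\S)  >T
[3,4] PP\S  lex  "the"
[2,4] PP  >  k=3
[1,4] (S\NP)/(PP\S)  >  k=2
[4,5] (PP\S)/PP  lex  "city"
[5,6] PP  lex  "with"
[4,6] PP\S  >  k=5
[1,6] S\NP  >  k=4
[0,6] S  <  k=1

[0,6] S   <
  [0,1] "sent" : NP
  [1,6] S\NP   >
    [1,4] (S\NP)/(PP\S)   >
      [1,2] "song" : ((S\NP)/(PP\S))/PP
      [2,4] PP   >
        [2,3] PP/(PP\S)   >T
          [2,3] "often" : S
        [3,4] "the" : PP\S
    [4,6] PP\S   >
      [4,5] "city" : (PP\S)/PP
      [5,6] "with" : PP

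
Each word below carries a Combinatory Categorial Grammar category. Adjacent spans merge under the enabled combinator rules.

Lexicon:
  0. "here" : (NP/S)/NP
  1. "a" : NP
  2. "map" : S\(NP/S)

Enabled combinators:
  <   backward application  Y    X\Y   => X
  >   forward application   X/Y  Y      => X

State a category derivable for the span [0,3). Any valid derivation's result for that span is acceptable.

S

[0,3] S   <
  [0,2] NP/S   >
    [0,1] "here" : (NP/S)/NP
    [1,2] "a" : NP
  [2,3] "map" : S\(NP/S)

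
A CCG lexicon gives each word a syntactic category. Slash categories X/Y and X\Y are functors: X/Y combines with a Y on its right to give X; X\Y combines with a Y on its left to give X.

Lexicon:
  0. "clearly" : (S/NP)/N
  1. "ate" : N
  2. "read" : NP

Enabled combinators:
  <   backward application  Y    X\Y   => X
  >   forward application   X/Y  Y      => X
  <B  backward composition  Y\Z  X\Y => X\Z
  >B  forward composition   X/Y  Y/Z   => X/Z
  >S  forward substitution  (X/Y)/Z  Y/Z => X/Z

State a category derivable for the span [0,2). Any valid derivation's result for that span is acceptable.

[0,3] S   >
  [0,2] S/NP   >
    [0,1] "clearly" : (S/NP)/N
    [1,2] "ate" : N
  [2,3] "read" : NP

S/NP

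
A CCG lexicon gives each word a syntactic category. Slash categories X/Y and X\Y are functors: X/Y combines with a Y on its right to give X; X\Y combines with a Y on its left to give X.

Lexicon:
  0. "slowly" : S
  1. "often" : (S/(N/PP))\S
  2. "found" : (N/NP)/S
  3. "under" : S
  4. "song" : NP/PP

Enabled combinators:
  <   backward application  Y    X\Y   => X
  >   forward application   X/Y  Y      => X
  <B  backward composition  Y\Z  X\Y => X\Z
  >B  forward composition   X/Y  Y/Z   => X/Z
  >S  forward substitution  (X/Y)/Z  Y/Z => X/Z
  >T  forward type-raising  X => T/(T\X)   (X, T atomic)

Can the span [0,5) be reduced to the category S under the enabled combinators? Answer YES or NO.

YES

[0,5] S   >
  [0,2] S/(N/PP)   <
    [0,1] "slowly" : S
    [1,2] "often" : (S/(N/PP))\S
  [2,5] N/PP   >B
    [2,4] N/NP   >
      [2,3] "found" : (N/NP)/S
      [3,4] "under" : S
    [4,5] "song" : NP/PP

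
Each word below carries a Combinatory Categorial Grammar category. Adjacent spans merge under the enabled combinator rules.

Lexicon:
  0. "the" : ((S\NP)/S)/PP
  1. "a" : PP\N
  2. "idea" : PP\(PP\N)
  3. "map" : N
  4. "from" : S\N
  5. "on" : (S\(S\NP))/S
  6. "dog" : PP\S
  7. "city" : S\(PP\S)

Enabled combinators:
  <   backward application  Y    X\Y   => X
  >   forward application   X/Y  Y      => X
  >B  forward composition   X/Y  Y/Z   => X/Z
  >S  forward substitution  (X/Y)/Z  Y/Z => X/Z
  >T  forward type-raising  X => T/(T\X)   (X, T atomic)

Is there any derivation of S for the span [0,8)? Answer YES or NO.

YES

[0,8] S   <
  [0,5] S\NP   >
    [0,3] (S\NP)/S   >
      [0,1] "the" : ((S\NP)/S)/PP
      [1,3] PP   <
        [1,2] "a" : PP\N
        [2,3] "idea" : PP\(PP\N)
    [3,5] S   <
      [3,4] "map" : N
      [4,5] "from" : S\N
  [5,8] S\(S\NP)   >
    [5,6] "on" : (S\(S\NP))/S
    [6,8] S   <
      [6,7] "dog" : PP\S
      [7,8] "city" : S\(PP\S)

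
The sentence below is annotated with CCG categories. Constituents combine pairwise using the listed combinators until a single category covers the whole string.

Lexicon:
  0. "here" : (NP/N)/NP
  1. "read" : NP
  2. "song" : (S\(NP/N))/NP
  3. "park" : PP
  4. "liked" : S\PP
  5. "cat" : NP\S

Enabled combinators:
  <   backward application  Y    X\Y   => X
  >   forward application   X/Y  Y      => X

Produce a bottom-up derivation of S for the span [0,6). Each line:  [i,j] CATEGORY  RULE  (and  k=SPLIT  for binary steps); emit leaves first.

[0,6] S   <
  [0,2] NP/N   >
    [0,1] "here" : (NP/N)/NP
    [1,2] "read" : NP
  [2,6] S\(NP/N)   >
    [2,3] "song" : (S\(NP/N))/NP
    [3,6] NP   <
      [3,5] S   <
        [3,4] "park" : PP
        [4,5] "liked" : S\PP
      [5,6] "cat" : NP\S

[0,1] (NP/N)/NP  lex  "here"
[1,2] NP  lex  "read"
[0,2] NP/N  >  k=1
[2,3] (S\(NP/N))/NP  lex  "song"
[3,4] PP  lex  "park"
[4,5] S\PP  lex  "liked"
[3,5] S  <  k=4
[5,6] NP\S  lex  "cat"
[3,6] NP  <  k=5
[2,6] S\(NP/N)  >  k=3
[0,6] S  <  k=2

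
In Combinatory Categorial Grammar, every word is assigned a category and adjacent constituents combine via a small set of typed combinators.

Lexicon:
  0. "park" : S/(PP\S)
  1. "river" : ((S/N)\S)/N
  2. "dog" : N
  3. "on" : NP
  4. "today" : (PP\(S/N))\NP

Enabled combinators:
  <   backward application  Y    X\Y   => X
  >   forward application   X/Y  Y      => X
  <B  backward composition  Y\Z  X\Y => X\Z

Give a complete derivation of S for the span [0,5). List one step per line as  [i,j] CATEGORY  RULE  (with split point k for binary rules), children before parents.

[0,5] S   >
  [0,1] "park" : S/(PP\S)
  [1,5] PP\S   <B
    [1,3] (S/N)\S   >
      [1,2] "river" : ((S/N)\S)/N
      [2,3] "dog" : N
    [3,5] PP\(S/N)   <
      [3,4] "on" : NP
      [4,5] "today" : (PP\(S/N))\NP

[0,1] S/(PP\S)  lex  "park"
[1,2] ((S/N)\S)/N  lex  "river"
[2,3] N  lex  "dog"
[1,3] (S/N)\S  >  k=2
[3,4] NP  lex  "on"
[4,5] (PP\(S/N))\NP  lex  "today"
[3,5] PP\(S/N)  <  k=4
[1,5] PP\S  <B  k=3
[0,5] S  >  k=1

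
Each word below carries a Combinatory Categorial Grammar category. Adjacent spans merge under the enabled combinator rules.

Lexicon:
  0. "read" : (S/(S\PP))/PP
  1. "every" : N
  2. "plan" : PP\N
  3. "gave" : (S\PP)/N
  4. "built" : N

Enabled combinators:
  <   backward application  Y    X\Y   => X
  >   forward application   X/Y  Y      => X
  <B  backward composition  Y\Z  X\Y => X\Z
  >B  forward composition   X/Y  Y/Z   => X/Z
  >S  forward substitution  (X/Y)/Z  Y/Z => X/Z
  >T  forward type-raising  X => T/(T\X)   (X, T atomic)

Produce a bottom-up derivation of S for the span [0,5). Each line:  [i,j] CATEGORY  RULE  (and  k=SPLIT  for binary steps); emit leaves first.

[0,1] (S/(S\PP))/PP  lex  "read"
[1,2] N  lex  "every"
[1,2] PP/(PP\N)  >T
[2,3] PP\N  lex  "plan"
[1,3] PP  >  k=2
[0,3] S/(S\PP)  >  k=1
[3,4] (S\PP)/N  lex  "gave"
[4,5] N  lex  "built"
[3,5] S\PP  >  k=4
[0,5] S  >  k=3

[0,5] S   >
  [0,3] S/(S\PP)   >
    [0,1] "read" : (S/(S\PP))/PP
    [1,3] PP   >
      [1,2] PP/(PP\N)   >T
        [1,2] "every" : N
      [2,3] "plan" : PP\N
  [3,5] S\PP   >
    [3,4] "gave" : (S\PP)/N
    [4,5] "built" : N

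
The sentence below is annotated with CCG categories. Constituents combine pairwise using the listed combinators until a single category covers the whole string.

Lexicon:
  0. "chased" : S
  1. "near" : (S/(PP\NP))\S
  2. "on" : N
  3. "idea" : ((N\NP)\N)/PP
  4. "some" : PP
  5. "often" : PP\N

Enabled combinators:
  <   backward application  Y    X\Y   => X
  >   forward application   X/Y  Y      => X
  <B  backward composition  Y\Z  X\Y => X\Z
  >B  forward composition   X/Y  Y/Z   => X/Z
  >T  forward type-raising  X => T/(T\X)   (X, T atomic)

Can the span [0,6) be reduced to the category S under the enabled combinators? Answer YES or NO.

[0,6] S   >
  [0,2] S/(PP\NP)   <
    [0,1] "chased" : S
    [1,2] "near" : (S/(PP\NP))\S
  [2,6] PP\NP   <B
    [2,5] N\NP   <
      [2,3] "on" : N
      [3,5] (N\NP)\N   >
        [3,4] "idea" : ((N\NP)\N)/PP
        [4,5] "some" : PP
    [5,6] "often" : PP\N

YES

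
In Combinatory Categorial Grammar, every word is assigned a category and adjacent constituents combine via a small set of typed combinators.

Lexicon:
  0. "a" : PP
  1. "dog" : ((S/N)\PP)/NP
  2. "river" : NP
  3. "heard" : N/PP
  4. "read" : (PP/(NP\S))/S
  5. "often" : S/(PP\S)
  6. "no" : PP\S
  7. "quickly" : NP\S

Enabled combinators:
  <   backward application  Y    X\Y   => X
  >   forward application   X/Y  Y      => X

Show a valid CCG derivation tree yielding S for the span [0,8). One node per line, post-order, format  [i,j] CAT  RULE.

[0,8] S   >
  [0,3] S/N   <
    [0,1] "a" : PP
    [1,3] (S/N)\PP   >
      [1,2] "dog" : ((S/N)\PP)/NP
      [2,3] "river" : NP
  [3,8] N   >
    [3,4] "heard" : N/PP
    [4,8] PP   >
      [4,7] PP/(NP\S)   >
        [4,5] "read" : (PP/(NP\S))/S
        [5,7] S   >
          [5,6] "often" : S/(PP\S)
          [6,7] "no" : PP\S
      [7,8] "quickly" : NP\S

[0,1] PP  lex  "a"
[1,2] ((S/N)\PP)/NP  lex  "dog"
[2,3] NP  lex  "river"
[1,3] (S/N)\PP  >  k=2
[0,3] S/N  <  k=1
[3,4] N/PP  lex  "heard"
[4,5] (PP/(NP\S))/S  lex  "read"
[5,6] S/(PP\S)  lex  "often"
[6,7] PP\S  lex  "no"
[5,7] S  >  k=6
[4,7] PP/(NP\S)  >  k=5
[7,8] NP\S  lex  "quickly"
[4,8] PP  >  k=7
[3,8] N  >  k=4
[0,8] S  >  k=3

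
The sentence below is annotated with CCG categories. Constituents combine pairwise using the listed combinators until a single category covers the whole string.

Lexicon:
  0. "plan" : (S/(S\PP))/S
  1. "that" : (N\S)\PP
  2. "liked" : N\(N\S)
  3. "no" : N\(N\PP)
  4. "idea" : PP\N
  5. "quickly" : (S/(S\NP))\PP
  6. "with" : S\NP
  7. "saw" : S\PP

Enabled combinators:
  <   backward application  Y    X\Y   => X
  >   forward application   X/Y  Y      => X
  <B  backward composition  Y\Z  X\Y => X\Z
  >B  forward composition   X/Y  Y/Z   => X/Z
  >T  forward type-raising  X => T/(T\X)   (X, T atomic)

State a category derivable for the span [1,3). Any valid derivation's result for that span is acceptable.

N\PP

[0,8] S   >
  [0,7] S/(S\PP)   >
    [0,1] "plan" : (S/(S\PP))/S
    [1,7] S   >
      [1,6] S/(S\NP)   <
        [1,5] PP   <
          [1,4] N   <
            [1,3] N\PP   <B
              [1,2] "that" : (N\S)\PP
              [2,3] "liked" : N\(N\S)
            [3,4] "no" : N\(N\PP)
          [4,5] "idea" : PP\N
        [5,6] "quickly" : (S/(S\NP))\PP
      [6,7] "with" : S\NP
  [7,8] "saw" : S\PP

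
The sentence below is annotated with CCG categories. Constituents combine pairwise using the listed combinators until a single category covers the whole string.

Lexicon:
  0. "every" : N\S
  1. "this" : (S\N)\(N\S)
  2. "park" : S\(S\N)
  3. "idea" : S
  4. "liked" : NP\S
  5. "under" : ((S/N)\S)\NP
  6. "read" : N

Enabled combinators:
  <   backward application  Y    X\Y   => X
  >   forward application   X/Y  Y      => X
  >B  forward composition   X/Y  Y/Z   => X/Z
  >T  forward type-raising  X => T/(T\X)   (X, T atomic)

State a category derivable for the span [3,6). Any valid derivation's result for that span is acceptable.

[0,7] S   >
  [0,6] S/N   <
    [0,3] S   <
      [0,2] S\N   <
        [0,1] "every" : N\S
        [1,2] "this" : (S\N)\(N\S)
      [2,3] "park" : S\(S\N)
    [3,6] (S/N)\S   <
      [3,5] NP   <
        [3,4] "idea" : S
        [4,5] "liked" : NP\S
      [5,6] "under" : ((S/N)\S)\NP
  [6,7] "read" : N

(S/N)\S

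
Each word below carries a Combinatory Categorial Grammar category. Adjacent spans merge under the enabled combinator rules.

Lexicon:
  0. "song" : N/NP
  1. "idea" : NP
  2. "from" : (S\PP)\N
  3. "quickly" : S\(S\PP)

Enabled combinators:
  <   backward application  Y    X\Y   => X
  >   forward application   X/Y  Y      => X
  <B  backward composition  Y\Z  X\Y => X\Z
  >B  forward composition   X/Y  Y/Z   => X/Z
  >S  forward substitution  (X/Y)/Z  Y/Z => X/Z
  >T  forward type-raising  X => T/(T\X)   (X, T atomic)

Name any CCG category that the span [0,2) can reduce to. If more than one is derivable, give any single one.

[0,4] S   <
  [0,3] S\PP   <
    [0,2] N   >
      [0,1] "song" : N/NP
      [1,2] "idea" : NP
    [2,3] "from" : (S\PP)\N
  [3,4] "quickly" : S\(S\PP)

N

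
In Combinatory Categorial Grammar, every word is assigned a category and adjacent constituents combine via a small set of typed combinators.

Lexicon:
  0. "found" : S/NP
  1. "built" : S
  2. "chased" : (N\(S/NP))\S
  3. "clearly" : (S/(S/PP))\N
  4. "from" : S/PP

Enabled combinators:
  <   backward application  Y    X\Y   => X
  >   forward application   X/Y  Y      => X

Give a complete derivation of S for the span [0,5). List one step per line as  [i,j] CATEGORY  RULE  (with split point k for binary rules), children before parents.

[0,5] S   >
  [0,4] S/(S/PP)   <
    [0,3] N   <
      [0,1] "found" : S/NP
      [1,3] N\(S/NP)   <
        [1,2] "built" : S
        [2,3] "chased" : (N\(S/NP))\S
    [3,4] "clearly" : (S/(S/PP))\N
  [4,5] "from" : S/PP

[0,1] S/NP  lex  "found"
[1,2] S  lex  "built"
[2,3] (N\(S/NP))\S  lex  "chased"
[1,3] N\(S/NP)  <  k=2
[0,3] N  <  k=1
[3,4] (S/(S/PP))\N  lex  "clearly"
[0,4] S/(S/PP)  <  k=3
[4,5] S/PP  lex  "from"
[0,5] S  >  k=4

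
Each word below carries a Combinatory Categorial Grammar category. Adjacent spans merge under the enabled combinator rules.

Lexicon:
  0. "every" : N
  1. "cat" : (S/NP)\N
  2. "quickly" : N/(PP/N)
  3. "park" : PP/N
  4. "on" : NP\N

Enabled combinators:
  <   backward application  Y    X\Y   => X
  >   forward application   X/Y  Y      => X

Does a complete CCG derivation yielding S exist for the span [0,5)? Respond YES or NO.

YES

[0,5] S   >
  [0,2] S/NP   <
    [0,1] "every" : N
    [1,2] "cat" : (S/NP)\N
  [2,5] NP   <
    [2,4] N   >
      [2,3] "quickly" : N/(PP/N)
      [3,4] "park" : PP/N
    [4,5] "on" : NP\N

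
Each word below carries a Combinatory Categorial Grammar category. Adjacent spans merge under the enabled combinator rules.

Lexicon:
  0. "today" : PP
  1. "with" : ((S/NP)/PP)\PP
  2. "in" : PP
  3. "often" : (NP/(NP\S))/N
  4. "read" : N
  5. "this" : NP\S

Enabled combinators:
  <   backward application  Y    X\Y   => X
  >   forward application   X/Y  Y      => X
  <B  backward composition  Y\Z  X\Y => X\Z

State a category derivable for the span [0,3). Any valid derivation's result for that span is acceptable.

S/NP

[0,6] S   >
  [0,3] S/NP   >
    [0,2] (S/NP)/PP   <
      [0,1] "today" : PP
      [1,2] "with" : ((S/NP)/PP)\PP
    [2,3] "in" : PP
  [3,6] NP   >
    [3,5] NP/(NP\S)   >
      [3,4] "often" : (NP/(NP\S))/N
      [4,5] "read" : N
    [5,6] "this" : NP\S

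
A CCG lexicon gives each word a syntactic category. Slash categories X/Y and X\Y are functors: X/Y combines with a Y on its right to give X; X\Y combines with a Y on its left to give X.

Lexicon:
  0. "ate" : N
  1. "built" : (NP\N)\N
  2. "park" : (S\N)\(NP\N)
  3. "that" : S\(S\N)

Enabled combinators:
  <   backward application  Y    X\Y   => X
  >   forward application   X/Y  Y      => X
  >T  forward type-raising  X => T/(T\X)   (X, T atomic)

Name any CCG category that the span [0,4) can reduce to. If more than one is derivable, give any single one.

[0,4] S   <
  [0,3] S\N   <
    [0,2] NP\N   <
      [0,1] "ate" : N
      [1,2] "built" : (NP\N)\N
    [2,3] "park" : (S\N)\(NP\N)
  [3,4] "that" : S\(S\N)

S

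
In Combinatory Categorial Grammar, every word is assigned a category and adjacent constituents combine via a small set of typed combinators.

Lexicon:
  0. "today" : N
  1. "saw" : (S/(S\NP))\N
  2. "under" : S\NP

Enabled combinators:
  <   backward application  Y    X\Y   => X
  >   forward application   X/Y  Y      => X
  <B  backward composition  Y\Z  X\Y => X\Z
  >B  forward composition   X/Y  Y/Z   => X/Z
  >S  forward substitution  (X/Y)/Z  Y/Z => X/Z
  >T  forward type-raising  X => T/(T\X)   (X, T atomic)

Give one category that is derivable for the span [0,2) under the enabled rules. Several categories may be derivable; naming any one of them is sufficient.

[0,3] S   >
  [0,2] S/(S\NP)   <
    [0,1] "today" : N
    [1,2] "saw" : (S/(S\NP))\N
  [2,3] "under" : S\NP

S/(S\NP)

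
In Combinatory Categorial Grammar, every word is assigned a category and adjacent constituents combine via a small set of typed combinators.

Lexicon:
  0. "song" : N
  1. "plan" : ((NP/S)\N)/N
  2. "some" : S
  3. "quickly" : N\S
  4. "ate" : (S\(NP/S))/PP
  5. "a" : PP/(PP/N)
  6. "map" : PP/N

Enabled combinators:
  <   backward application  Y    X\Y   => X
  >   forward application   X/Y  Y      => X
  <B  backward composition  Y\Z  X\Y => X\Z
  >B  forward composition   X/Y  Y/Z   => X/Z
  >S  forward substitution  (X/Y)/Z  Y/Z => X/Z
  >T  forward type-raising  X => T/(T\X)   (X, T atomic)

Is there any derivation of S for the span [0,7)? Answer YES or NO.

YES

[0,7] S   <
  [0,1] "song" : N
  [1,7] S\N   <B
    [1,4] (NP/S)\N   >
      [1,2] "plan" : ((NP/S)\N)/N
      [2,4] N   <
        [2,3] "some" : S
        [3,4] "quickly" : N\S
    [4,7] S\(NP/S)   >
      [4,5] "ate" : (S\(NP/S))/PP
      [5,7] PP   >
        [5,6] "a" : PP/(PP/N)
        [6,7] "map" : PP/N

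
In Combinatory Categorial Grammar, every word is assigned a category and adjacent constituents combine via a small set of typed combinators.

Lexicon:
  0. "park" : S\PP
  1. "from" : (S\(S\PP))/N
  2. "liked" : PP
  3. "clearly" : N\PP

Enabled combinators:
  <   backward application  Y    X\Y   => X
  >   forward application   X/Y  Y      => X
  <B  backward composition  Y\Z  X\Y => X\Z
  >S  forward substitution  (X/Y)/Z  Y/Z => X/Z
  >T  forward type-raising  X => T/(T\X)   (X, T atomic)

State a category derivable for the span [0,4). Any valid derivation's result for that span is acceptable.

[0,4] S   <
  [0,1] "park" : S\PP
  [1,4] S\(S\PP)   >
    [1,2] "from" : (S\(S\PP))/N
    [2,4] N   <
      [2,3] "liked" : PP
      [3,4] "clearly" : N\PP

S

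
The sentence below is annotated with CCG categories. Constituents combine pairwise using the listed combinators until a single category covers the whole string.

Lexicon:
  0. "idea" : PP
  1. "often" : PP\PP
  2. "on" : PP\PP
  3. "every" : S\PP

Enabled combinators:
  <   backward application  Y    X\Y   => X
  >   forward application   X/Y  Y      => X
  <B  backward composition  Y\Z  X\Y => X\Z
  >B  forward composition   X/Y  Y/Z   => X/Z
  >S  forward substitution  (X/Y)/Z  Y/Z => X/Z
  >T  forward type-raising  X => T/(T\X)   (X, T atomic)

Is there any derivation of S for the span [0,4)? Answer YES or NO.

YES

[0,4] S   >
  [0,1] S/(S\PP)   >T
    [0,1] "idea" : PP
  [1,4] S\PP   <B
    [1,3] PP\PP   <B
      [1,2] "often" : PP\PP
      [2,3] "on" : PP\PP
    [3,4] "every" : S\PP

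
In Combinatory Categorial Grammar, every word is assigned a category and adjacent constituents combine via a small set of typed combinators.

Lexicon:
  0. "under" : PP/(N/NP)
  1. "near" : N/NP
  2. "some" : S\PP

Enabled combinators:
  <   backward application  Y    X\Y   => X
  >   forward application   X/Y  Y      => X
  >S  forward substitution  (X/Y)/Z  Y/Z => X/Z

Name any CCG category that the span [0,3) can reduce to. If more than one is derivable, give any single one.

[0,3] S   <
  [0,2] PP   >
    [0,1] "under" : PP/(N/NP)
    [1,2] "near" : N/NP
  [2,3] "some" : S\PP

S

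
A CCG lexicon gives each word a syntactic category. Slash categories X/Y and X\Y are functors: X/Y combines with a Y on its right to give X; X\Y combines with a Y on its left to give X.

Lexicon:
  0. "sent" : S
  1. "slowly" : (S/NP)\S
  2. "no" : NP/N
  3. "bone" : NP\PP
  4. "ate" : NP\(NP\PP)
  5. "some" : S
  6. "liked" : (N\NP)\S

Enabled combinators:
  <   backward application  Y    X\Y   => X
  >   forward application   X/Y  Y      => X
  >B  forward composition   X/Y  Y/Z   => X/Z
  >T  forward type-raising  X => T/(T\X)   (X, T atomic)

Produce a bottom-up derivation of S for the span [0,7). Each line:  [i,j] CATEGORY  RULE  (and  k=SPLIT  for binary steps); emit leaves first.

[0,1] S  lex  "sent"
[1,2] (S/NP)\S  lex  "slowly"
[0,2] S/NP  <  k=1
[2,3] NP/N  lex  "no"
[0,3] S/N  >B  k=2
[3,4] NP\PP  lex  "bone"
[4,5] NP\(NP\PP)  lex  "ate"
[3,5] NP  <  k=4
[5,6] S  lex  "some"
[6,7] (N\NP)\S  lex  "liked"
[5,7] N\NP  <  k=6
[3,7] N  <  k=5
[0,7] S  >  k=3

[0,7] S   >
  [0,3] S/N   >B
    [0,2] S/NP   <
      [0,1] "sent" : S
      [1,2] "slowly" : (S/NP)\S
    [2,3] "no" : NP/N
  [3,7] N   <
    [3,5] NP   <
      [3,4] "bone" : NP\PP
      [4,5] "ate" : NP\(NP\PP)
    [5,7] N\NP   <
      [5,6] "some" : S
      [6,7] "liked" : (N\NP)\S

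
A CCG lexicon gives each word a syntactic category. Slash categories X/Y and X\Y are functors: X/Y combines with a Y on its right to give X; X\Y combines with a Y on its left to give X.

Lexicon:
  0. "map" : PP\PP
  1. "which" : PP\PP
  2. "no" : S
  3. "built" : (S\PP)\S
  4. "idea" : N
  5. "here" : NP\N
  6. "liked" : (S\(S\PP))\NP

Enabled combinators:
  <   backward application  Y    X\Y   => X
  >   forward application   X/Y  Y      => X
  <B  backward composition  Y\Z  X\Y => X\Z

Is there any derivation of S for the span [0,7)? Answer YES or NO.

YES

[0,7] S   <
  [0,4] S\PP   <B
    [0,1] "map" : PP\PP
    [1,4] S\PP   <B
      [1,2] "which" : PP\PP
      [2,4] S\PP   <
        [2,3] "no" : S
        [3,4] "built" : (S\PP)\S
  [4,7] S\(S\PP)   <
    [4,6] NP   <
      [4,5] "idea" : N
      [5,6] "here" : NP\N
    [6,7] "liked" : (S\(S\PP))\NP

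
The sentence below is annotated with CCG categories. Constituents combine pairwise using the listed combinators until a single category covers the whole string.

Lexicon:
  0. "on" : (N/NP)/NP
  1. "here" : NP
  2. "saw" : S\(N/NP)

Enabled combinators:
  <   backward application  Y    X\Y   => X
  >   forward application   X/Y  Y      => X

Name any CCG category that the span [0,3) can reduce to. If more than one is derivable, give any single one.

[0,3] S   <
  [0,2] N/NP   >
    [0,1] "on" : (N/NP)/NP
    [1,2] "here" : NP
  [2,3] "saw" : S\(N/NP)

S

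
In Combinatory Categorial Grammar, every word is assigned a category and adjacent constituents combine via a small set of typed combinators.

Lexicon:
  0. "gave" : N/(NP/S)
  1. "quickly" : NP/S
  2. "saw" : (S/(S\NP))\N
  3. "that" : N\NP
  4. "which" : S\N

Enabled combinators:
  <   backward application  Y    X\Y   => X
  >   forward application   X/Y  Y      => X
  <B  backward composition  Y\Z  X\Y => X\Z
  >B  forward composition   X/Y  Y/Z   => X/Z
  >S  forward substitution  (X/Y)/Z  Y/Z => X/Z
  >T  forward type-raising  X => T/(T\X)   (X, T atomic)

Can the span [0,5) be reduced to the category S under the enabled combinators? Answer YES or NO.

YES

[0,5] S   >
  [0,3] S/(S\NP)   <
    [0,2] N   >
      [0,1] "gave" : N/(NP/S)
      [1,2] "quickly" : NP/S
    [2,3] "saw" : (S/(S\NP))\N
  [3,5] S\NP   <B
    [3,4] "that" : N\NP
    [4,5] "which" : S\N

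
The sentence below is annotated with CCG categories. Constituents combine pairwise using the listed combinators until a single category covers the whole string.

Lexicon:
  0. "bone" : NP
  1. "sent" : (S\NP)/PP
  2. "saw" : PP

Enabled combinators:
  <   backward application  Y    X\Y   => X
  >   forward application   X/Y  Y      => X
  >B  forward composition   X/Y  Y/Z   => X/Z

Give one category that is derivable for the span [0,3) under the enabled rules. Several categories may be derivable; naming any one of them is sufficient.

S

[0,3] S   <
  [0,1] "bone" : NP
  [1,3] S\NP   >
    [1,2] "sent" : (S\NP)/PP
    [2,3] "saw" : PP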